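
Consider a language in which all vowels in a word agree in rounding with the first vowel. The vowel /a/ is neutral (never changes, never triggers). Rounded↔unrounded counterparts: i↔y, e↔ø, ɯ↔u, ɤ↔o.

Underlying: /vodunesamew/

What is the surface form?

/e/ harmonizes with /o/ ([+round]) → [ø]
/e/ harmonizes with /o/ ([+round]) → [ø]

[vodunøsamøw]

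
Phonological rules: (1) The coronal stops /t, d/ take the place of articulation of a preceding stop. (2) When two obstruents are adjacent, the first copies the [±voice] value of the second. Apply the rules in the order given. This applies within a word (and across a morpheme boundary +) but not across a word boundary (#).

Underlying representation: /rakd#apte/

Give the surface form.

Rule 1: /d/ after /k/ (velar) → [g]
Rule 1: /t/ after /p/ (labial) → [p]
After rule 1: rakg#appe
Rule 2: /k/ before /g/ (voiced) → [g]

[ragg#appe]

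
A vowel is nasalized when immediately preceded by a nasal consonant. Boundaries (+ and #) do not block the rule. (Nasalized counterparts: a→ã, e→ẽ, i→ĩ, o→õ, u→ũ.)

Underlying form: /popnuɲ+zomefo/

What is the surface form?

[popnũɲ+zomẽfo]

/u/ after nasal /n/ → [ũ]
/e/ after nasal /m/ → [ẽ]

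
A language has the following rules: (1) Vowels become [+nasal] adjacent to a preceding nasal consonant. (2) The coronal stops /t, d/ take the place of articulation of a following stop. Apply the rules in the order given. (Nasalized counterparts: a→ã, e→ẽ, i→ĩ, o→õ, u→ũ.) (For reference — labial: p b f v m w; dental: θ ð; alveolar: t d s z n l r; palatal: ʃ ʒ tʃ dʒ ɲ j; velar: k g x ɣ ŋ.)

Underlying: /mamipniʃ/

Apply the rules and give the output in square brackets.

[mãmĩpnĩʃ]

Rule 1: /a/ after nasal /m/ → [ã]
Rule 1: /i/ after nasal /m/ → [ĩ]
Rule 1: /i/ after nasal /n/ → [ĩ]
After rule 1: mãmĩpnĩʃ
Rule 2: no segment meets the rule's conditions; no change.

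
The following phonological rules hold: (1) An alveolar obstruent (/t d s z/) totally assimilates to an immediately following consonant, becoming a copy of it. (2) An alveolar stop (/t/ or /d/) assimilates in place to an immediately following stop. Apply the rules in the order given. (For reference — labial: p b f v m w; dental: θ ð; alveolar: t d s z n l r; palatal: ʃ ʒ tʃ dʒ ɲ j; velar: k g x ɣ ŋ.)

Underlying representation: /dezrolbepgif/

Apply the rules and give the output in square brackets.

[derrolbepgif]

Rule 1: /z/ before /r/ → [r] (total assimilation)
After rule 1: derrolbepgif
Rule 2: no segment meets the rule's conditions; no change.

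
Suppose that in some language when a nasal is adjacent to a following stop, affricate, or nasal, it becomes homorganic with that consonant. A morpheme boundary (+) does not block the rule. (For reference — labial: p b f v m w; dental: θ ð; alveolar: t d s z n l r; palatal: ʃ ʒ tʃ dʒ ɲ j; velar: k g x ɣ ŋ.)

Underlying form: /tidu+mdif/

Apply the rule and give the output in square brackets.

[tidu+ndif]

/m/ before /d/ (alveolar) → [n]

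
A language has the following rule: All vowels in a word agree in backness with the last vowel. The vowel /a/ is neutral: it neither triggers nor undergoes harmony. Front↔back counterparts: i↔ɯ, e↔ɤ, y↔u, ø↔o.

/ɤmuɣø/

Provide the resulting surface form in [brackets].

/ɤ/ harmonizes with /ø/ ([-back]) → [e]
/u/ harmonizes with /ø/ ([-back]) → [y]

[emyɣø]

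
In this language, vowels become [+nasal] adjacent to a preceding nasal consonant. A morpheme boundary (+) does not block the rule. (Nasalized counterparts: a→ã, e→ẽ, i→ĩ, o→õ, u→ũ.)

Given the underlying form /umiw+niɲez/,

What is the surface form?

[umĩw+nĩɲẽz]

/i/ after nasal /m/ → [ĩ]
/i/ after nasal /n/ → [ĩ]
/e/ after nasal /ɲ/ → [ẽ]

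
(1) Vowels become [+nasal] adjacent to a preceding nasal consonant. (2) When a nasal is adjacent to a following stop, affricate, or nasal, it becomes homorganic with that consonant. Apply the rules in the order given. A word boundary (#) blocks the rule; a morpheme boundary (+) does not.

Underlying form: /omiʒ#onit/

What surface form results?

Rule 1: /i/ after nasal /m/ → [ĩ]
Rule 1: /i/ after nasal /n/ → [ĩ]
After rule 1: omĩʒ#onĩt
Rule 2: no segment meets the rule's conditions; no change.

[omĩʒ#onĩt]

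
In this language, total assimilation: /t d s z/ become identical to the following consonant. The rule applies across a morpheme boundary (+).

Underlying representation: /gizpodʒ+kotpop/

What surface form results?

[gippodʒ+koppop]

/z/ before /p/ → [p] (total assimilation)
/t/ before /p/ → [p] (total assimilation)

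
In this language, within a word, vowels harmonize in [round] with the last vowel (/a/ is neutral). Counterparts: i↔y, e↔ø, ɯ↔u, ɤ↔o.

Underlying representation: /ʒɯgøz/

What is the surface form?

/ɯ/ harmonizes with /ø/ ([+round]) → [u]

[ʒugøz]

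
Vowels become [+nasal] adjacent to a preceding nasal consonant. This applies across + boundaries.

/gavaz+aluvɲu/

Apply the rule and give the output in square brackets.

/u/ after nasal /ɲ/ → [ũ]

[gavaz+aluvɲũ]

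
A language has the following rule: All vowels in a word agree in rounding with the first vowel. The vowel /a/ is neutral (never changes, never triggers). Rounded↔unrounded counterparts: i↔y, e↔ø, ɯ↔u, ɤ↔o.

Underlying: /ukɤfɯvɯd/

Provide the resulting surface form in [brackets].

[ukofuvud]

/ɤ/ harmonizes with /u/ ([+round]) → [o]
/ɯ/ harmonizes with /u/ ([+round]) → [u]
/ɯ/ harmonizes with /u/ ([+round]) → [u]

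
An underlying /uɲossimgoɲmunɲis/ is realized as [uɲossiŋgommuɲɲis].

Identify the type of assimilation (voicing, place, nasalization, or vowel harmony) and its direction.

place assimilation, regressive

/m/→[ŋ] /ɲ/→[m] /n/→[ɲ].
Each target copies a feature from the following segment, so the direction is regressive.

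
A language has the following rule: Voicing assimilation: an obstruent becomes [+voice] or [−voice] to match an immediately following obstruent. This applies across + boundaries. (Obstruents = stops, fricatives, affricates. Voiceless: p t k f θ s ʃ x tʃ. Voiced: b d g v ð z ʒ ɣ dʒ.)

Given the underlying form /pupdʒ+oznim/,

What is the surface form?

[pubdʒ+oznim]

/p/ before /dʒ/ (voiced) → [b]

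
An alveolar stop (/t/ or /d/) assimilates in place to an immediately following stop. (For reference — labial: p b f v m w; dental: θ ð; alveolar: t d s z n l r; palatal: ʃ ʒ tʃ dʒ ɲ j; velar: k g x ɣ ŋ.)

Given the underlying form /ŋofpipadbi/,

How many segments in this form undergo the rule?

/d/ before /b/ (labial) → [b]
1 segment changes.

1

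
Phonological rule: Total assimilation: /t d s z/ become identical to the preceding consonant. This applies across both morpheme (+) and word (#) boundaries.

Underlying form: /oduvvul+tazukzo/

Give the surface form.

[oduvvul+lazukko]

/t/ after /l/ → [l] (total assimilation)
/z/ after /k/ → [k] (total assimilation)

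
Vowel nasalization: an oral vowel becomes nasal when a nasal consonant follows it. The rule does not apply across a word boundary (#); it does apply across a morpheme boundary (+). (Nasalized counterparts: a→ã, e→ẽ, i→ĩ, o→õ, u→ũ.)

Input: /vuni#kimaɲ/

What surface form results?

[vũni#kĩmãɲ]

/u/ before nasal /n/ → [ũ]
/i/ before nasal /m/ → [ĩ]
/a/ before nasal /ɲ/ → [ã]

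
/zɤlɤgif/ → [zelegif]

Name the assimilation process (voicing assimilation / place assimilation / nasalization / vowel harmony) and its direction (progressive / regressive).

vowel harmony, regressive

/ɤ/→[e] /ɤ/→[e].
Vowels agree with the last vowel, so the harmony is regressive.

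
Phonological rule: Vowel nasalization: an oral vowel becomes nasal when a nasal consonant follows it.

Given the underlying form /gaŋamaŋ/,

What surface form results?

[gãŋãmãŋ]

/a/ before nasal /ŋ/ → [ã]
/a/ before nasal /m/ → [ã]
/a/ before nasal /ŋ/ → [ã]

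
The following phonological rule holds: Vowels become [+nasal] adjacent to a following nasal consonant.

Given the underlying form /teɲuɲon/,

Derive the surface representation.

[tẽɲũɲõn]

/e/ before nasal /ɲ/ → [ẽ]
/u/ before nasal /ɲ/ → [ũ]
/o/ before nasal /n/ → [õ]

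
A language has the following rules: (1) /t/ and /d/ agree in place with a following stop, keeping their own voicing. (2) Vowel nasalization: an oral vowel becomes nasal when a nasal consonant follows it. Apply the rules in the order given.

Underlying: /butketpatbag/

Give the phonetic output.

[bukkeppapbag]

Rule 1: /t/ before /k/ (velar) → [k]
Rule 1: /t/ before /p/ (labial) → [p]
Rule 1: /t/ before /b/ (labial) → [p]
After rule 1: bukkeppapbag
Rule 2: no segment meets the rule's conditions; no change.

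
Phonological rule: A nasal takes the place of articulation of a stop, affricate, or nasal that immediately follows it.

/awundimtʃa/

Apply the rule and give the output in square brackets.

[awundiɲtʃa]

/m/ before /tʃ/ (palatal) → [ɲ]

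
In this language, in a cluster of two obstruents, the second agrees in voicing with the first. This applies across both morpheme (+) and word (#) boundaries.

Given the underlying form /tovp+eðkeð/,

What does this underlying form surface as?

[tovb+eðgeð]

/p/ after /v/ (voiced) → [b]
/k/ after /ð/ (voiced) → [g]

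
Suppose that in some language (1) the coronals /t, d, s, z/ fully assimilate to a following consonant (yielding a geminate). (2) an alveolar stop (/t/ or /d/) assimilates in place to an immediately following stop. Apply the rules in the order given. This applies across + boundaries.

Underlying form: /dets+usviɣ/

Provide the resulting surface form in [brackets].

Rule 1: /t/ before /s/ → [s] (total assimilation)
Rule 1: /s/ before /v/ → [v] (total assimilation)
After rule 1: dess+uvviɣ
Rule 2: no segment meets the rule's conditions; no change.

[dess+uvviɣ]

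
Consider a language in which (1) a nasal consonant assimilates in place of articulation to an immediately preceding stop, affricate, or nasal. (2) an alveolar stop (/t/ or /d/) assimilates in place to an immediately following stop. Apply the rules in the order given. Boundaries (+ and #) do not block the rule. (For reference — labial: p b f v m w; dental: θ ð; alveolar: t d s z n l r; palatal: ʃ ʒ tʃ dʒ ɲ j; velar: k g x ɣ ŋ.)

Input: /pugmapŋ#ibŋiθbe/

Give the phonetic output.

Rule 1: /m/ after /g/ (velar) → [ŋ]
Rule 1: /ŋ/ after /p/ (labial) → [m]
Rule 1: /ŋ/ after /b/ (labial) → [m]
After rule 1: pugŋapm#ibmiθbe
Rule 2: no segment meets the rule's conditions; no change.

[pugŋapm#ibmiθbe]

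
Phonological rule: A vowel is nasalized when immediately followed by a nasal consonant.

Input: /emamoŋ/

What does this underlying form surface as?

/e/ before nasal /m/ → [ẽ]
/a/ before nasal /m/ → [ã]
/o/ before nasal /ŋ/ → [õ]

[ẽmãmõŋ]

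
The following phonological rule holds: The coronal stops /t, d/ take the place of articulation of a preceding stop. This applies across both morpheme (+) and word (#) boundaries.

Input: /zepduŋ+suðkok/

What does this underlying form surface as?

[zepbuŋ+suðkok]

/d/ after /p/ (labial) → [b]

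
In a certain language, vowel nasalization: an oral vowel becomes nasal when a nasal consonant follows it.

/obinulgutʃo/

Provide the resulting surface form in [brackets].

/i/ before nasal /n/ → [ĩ]

[obĩnulgutʃo]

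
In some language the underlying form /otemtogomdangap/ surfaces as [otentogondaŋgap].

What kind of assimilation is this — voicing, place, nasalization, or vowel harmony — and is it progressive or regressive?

place assimilation, regressive

/m/→[n] /m/→[n] /n/→[ŋ].
Each target copies a feature from the following segment, so the direction is regressive.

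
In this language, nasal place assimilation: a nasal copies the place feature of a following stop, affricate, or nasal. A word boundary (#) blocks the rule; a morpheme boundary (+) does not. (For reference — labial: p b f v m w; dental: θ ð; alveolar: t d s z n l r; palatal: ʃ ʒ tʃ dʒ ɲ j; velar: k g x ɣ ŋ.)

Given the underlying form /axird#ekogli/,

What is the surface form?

no segment meets the rule's conditions; no change.

[axird#ekogli]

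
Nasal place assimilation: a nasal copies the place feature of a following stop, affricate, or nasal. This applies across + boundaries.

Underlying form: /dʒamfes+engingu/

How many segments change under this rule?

/n/ before /g/ (velar) → [ŋ]
/n/ before /g/ (velar) → [ŋ]
2 segments change.

2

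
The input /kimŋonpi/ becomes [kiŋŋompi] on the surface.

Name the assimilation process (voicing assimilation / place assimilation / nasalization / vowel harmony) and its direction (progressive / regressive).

place assimilation, regressive

/m/→[ŋ] /n/→[m].
Each target copies a feature from the following segment, so the direction is regressive.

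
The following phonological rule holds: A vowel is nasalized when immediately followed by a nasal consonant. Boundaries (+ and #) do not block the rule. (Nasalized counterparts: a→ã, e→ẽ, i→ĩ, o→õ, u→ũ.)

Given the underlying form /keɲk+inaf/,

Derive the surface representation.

/e/ before nasal /ɲ/ → [ẽ]
/i/ before nasal /n/ → [ĩ]

[kẽɲk+ĩnaf]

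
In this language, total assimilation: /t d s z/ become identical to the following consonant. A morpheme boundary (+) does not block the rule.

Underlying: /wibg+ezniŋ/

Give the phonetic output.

/z/ before /n/ → [n] (total assimilation)

[wibg+enniŋ]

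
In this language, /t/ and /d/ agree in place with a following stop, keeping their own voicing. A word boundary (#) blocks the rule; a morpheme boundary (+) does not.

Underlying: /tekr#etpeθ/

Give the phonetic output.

/t/ before /p/ (labial) → [p]

[tekr#eppeθ]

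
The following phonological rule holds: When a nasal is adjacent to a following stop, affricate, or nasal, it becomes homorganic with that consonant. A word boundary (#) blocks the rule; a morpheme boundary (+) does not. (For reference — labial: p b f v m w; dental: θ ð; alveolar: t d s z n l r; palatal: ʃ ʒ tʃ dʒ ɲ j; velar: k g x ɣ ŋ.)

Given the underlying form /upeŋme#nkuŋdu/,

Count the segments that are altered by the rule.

3

/ŋ/ before /m/ (labial) → [m]
/n/ before /k/ (velar) → [ŋ]
/ŋ/ before /d/ (alveolar) → [n]
3 segments change.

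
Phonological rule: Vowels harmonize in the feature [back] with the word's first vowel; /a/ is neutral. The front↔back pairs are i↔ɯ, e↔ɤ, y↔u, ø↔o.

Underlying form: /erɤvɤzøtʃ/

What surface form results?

[erevezøtʃ]

/ɤ/ harmonizes with /e/ ([-back]) → [e]
/ɤ/ harmonizes with /e/ ([-back]) → [e]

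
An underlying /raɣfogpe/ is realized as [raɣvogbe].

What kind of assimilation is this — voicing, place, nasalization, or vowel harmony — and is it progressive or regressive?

voicing assimilation, progressive

/f/→[v] /p/→[b].
Each target copies a feature from the preceding segment, so the direction is progressive.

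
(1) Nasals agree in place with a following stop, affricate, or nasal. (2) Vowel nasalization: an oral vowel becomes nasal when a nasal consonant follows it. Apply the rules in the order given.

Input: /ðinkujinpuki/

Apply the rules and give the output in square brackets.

Rule 1: /n/ before /k/ (velar) → [ŋ]
Rule 1: /n/ before /p/ (labial) → [m]
After rule 1: ðiŋkujimpuki
Rule 2: /i/ before nasal /ŋ/ → [ĩ]
Rule 2: /i/ before nasal /m/ → [ĩ]

[ðĩŋkujĩmpuki]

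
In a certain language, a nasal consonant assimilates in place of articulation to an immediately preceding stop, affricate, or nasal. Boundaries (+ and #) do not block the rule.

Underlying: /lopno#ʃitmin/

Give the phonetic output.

/n/ after /p/ (labial) → [m]
/m/ after /t/ (alveolar) → [n]

[lopmo#ʃitnin]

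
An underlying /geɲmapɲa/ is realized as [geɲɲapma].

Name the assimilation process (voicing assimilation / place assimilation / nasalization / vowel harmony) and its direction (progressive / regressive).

/m/→[ɲ] /ɲ/→[m].
Each target copies a feature from the preceding segment, so the direction is progressive.

place assimilation, progressive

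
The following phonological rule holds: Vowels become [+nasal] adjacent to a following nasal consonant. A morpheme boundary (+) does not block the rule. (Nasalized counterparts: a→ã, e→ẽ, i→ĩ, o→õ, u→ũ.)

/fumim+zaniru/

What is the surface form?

[fũmĩm+zãniru]

/u/ before nasal /m/ → [ũ]
/i/ before nasal /m/ → [ĩ]
/a/ before nasal /n/ → [ã]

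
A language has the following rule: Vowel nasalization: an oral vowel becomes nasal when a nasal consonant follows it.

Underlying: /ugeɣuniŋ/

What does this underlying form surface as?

[ugeɣũnĩŋ]

/u/ before nasal /n/ → [ũ]
/i/ before nasal /ŋ/ → [ĩ]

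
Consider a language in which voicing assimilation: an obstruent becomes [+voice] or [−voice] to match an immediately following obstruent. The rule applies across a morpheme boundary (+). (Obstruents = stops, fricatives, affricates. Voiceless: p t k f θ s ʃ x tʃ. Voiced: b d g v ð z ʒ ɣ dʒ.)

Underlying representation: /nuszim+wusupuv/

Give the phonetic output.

/s/ before /z/ (voiced) → [z]

[nuzzim+wusupuv]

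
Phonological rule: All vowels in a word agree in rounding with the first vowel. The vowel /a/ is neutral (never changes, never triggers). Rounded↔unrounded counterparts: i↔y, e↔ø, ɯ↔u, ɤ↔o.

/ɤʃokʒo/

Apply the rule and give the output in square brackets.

[ɤʃɤkʒɤ]

/o/ harmonizes with /ɤ/ ([-round]) → [ɤ]
/o/ harmonizes with /ɤ/ ([-round]) → [ɤ]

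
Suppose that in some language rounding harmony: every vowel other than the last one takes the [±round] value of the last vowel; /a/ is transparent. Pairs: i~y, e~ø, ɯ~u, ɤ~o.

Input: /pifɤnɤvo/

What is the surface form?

[pyfonovo]

/i/ harmonizes with /o/ ([+round]) → [y]
/ɤ/ harmonizes with /o/ ([+round]) → [o]
/ɤ/ harmonizes with /o/ ([+round]) → [o]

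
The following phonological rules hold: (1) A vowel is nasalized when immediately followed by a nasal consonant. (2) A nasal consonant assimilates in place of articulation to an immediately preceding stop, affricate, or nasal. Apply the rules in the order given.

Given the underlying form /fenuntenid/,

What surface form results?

[fẽnũntẽnid]

Rule 1: /e/ before nasal /n/ → [ẽ]
Rule 1: /u/ before nasal /n/ → [ũ]
Rule 1: /e/ before nasal /n/ → [ẽ]
After rule 1: fẽnũntẽnid
Rule 2: no segment meets the rule's conditions; no change.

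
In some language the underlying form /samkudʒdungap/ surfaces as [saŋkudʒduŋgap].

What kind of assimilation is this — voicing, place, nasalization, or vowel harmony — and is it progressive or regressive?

place assimilation, regressive

/m/→[ŋ] /n/→[ŋ].
Each target copies a feature from the following segment, so the direction is regressive.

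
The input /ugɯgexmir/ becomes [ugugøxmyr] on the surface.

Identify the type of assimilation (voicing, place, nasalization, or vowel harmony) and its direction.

vowel harmony, progressive

/ɯ/→[u] /e/→[ø] /i/→[y].
Vowels agree with the first vowel, so the harmony is progressive.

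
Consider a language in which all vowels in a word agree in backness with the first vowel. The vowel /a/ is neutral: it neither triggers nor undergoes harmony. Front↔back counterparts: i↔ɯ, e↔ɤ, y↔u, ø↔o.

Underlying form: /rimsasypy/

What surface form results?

[rimsasypy]

no segment meets the rule's conditions; no change.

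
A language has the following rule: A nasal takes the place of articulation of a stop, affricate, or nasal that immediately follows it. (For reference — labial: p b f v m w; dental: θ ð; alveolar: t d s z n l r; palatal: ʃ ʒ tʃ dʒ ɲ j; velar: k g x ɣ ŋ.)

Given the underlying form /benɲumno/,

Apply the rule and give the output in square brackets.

/n/ before /ɲ/ (palatal) → [ɲ]
/m/ before /n/ (alveolar) → [n]

[beɲɲunno]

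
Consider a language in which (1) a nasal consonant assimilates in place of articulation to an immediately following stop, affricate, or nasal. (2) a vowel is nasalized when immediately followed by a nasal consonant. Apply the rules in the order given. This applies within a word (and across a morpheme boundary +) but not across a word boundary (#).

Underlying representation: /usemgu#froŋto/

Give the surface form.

Rule 1: /m/ before /g/ (velar) → [ŋ]
Rule 1: /ŋ/ before /t/ (alveolar) → [n]
After rule 1: useŋgu#fronto
Rule 2: /e/ before nasal /ŋ/ → [ẽ]
Rule 2: /o/ before nasal /n/ → [õ]

[usẽŋgu#frõnto]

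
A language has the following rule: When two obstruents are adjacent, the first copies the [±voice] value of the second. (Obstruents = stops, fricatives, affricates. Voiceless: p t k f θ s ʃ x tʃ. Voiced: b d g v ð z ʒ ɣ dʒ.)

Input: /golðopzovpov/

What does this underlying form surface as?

/p/ before /z/ (voiced) → [b]
/v/ before /p/ (voiceless) → [f]

[golðobzofpov]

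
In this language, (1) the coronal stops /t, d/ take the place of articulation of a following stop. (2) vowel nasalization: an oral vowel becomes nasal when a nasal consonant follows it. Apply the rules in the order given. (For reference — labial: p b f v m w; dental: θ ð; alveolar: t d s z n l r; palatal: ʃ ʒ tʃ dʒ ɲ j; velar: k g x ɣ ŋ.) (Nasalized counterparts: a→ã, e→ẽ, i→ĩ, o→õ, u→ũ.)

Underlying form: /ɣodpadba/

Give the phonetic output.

[ɣobpabba]

Rule 1: /d/ before /p/ (labial) → [b]
Rule 1: /d/ before /b/ (labial) → [b]
After rule 1: ɣobpabba
Rule 2: no segment meets the rule's conditions; no change.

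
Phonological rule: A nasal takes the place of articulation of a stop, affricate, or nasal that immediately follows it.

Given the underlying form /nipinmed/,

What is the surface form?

[nipimmed]

/n/ before /m/ (labial) → [m]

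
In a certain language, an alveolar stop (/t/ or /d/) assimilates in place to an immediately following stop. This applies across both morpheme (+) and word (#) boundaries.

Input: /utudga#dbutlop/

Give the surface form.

[utugga#bbutlop]

/d/ before /g/ (velar) → [g]
/d/ before /b/ (labial) → [b]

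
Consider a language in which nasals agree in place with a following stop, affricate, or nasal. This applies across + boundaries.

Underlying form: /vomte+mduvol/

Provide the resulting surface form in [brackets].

/m/ before /t/ (alveolar) → [n]
/m/ before /d/ (alveolar) → [n]

[vonte+nduvol]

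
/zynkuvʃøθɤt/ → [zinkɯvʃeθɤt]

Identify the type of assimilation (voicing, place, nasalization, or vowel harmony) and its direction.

vowel harmony, regressive

/y/→[i] /u/→[ɯ] /ø/→[e].
Vowels agree with the last vowel, so the harmony is regressive.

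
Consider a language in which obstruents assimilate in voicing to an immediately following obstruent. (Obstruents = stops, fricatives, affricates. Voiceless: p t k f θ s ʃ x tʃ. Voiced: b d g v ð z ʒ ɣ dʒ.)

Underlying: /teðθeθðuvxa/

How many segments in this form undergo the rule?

/ð/ before /θ/ (voiceless) → [θ]
/θ/ before /ð/ (voiced) → [ð]
/v/ before /x/ (voiceless) → [f]
3 segments change.

3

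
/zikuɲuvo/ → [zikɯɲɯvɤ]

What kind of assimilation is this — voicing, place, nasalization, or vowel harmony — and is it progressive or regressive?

vowel harmony, progressive

/u/→[ɯ] /u/→[ɯ] /o/→[ɤ].
Vowels agree with the first vowel, so the harmony is progressive.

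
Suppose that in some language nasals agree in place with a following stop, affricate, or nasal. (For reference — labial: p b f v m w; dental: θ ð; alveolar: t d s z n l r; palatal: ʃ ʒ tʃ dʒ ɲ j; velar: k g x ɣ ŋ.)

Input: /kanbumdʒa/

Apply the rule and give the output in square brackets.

[kambuɲdʒa]

/n/ before /b/ (labial) → [m]
/m/ before /dʒ/ (palatal) → [ɲ]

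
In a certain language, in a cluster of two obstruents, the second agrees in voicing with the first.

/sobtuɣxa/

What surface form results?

/t/ after /b/ (voiced) → [d]
/x/ after /ɣ/ (voiced) → [ɣ]

[sobduɣɣa]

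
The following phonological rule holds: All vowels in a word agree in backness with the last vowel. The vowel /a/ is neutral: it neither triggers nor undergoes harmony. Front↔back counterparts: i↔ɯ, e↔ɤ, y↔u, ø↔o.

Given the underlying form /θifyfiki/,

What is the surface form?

no segment meets the rule's conditions; no change.

[θifyfiki]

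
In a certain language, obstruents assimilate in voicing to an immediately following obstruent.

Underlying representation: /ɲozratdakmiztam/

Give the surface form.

[ɲozraddakmistam]

/t/ before /d/ (voiced) → [d]
/z/ before /t/ (voiceless) → [s]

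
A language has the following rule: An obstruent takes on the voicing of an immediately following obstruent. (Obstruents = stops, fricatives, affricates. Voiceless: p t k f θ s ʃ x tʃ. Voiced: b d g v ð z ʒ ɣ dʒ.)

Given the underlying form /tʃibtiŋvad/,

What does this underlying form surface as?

/b/ before /t/ (voiceless) → [p]

[tʃiptiŋvad]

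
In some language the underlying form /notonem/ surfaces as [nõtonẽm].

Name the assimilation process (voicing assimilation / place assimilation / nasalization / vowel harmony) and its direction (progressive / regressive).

/o/→[õ] /e/→[ẽ].
Each target copies a feature from the preceding segment, so the direction is progressive.

nasalization, progressive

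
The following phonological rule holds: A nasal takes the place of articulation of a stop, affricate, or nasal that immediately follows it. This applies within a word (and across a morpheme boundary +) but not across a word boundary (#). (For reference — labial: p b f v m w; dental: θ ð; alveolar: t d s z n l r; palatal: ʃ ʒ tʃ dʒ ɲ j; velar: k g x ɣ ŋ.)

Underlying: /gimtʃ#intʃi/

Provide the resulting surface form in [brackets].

/m/ before /tʃ/ (palatal) → [ɲ]
/n/ before /tʃ/ (palatal) → [ɲ]

[giɲtʃ#iɲtʃi]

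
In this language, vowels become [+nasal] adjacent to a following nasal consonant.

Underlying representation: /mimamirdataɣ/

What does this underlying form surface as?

/i/ before nasal /m/ → [ĩ]
/a/ before nasal /m/ → [ã]

[mĩmãmirdataɣ]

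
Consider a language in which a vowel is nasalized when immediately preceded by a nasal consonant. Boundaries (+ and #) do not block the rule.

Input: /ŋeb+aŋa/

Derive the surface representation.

/e/ after nasal /ŋ/ → [ẽ]
/a/ after nasal /ŋ/ → [ã]

[ŋẽb+aŋã]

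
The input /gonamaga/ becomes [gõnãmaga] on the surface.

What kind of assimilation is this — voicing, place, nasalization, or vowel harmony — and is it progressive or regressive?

nasalization, regressive

/o/→[õ] /a/→[ã].
Each target copies a feature from the following segment, so the direction is regressive.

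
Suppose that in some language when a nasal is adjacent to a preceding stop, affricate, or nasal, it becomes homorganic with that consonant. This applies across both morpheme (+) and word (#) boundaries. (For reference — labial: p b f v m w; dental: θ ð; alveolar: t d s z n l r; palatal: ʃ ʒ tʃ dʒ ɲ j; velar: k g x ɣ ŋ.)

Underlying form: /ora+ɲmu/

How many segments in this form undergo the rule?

/m/ after /ɲ/ (palatal) → [ɲ]
1 segment changes.

1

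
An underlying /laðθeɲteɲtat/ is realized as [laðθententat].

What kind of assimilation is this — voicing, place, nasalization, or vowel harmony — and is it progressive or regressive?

/ɲ/→[n] /ɲ/→[n].
Each target copies a feature from the following segment, so the direction is regressive.

place assimilation, regressive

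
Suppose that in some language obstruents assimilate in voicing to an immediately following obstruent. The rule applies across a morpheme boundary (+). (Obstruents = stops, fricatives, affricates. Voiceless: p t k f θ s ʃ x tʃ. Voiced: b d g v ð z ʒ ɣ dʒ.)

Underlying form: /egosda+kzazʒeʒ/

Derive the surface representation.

[egozda+gzazʒeʒ]

/s/ before /d/ (voiced) → [z]
/k/ before /z/ (voiced) → [g]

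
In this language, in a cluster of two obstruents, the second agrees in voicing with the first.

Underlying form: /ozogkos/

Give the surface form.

[ozoggos]

/k/ after /g/ (voiced) → [g]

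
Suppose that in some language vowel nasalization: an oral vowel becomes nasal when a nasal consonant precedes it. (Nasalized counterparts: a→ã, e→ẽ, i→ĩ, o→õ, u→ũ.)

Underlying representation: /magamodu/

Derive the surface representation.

/a/ after nasal /m/ → [ã]
/o/ after nasal /m/ → [õ]

[mãgamõdu]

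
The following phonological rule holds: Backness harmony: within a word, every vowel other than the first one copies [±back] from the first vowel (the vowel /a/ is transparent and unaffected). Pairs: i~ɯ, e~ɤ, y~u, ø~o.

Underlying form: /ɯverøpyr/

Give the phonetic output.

[ɯvɤropur]

/e/ harmonizes with /ɯ/ ([+back]) → [ɤ]
/ø/ harmonizes with /ɯ/ ([+back]) → [o]
/y/ harmonizes with /ɯ/ ([+back]) → [u]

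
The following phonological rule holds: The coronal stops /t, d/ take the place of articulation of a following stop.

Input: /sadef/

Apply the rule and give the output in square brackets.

[sadef]

no segment meets the rule's conditions; no change.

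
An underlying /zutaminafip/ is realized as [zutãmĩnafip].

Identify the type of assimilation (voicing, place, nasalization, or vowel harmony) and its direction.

/a/→[ã] /i/→[ĩ].
Each target copies a feature from the following segment, so the direction is regressive.

nasalization, regressive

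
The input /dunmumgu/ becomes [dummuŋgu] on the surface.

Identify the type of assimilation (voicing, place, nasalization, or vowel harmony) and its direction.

/n/→[m] /m/→[ŋ].
Each target copies a feature from the following segment, so the direction is regressive.

place assimilation, regressive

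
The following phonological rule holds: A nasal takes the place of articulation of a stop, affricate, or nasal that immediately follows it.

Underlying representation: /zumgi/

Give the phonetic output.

/m/ before /g/ (velar) → [ŋ]

[zuŋgi]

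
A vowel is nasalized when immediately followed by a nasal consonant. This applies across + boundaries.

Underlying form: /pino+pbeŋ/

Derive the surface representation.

[pĩno+pbẽŋ]

/i/ before nasal /n/ → [ĩ]
/e/ before nasal /ŋ/ → [ẽ]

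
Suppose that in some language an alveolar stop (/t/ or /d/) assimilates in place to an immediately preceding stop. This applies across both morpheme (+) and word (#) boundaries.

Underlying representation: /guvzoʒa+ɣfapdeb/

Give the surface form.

/d/ after /p/ (labial) → [b]

[guvzoʒa+ɣfapbeb]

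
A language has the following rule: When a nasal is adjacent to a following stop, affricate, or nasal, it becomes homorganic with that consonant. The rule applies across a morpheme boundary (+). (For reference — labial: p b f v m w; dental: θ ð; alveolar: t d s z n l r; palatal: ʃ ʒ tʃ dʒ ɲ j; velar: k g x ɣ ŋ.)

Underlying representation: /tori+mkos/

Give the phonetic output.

/m/ before /k/ (velar) → [ŋ]

[tori+ŋkos]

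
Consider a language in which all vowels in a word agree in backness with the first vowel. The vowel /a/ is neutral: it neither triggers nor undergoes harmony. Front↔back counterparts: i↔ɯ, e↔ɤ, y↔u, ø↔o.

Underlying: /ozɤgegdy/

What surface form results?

/e/ harmonizes with /o/ ([+back]) → [ɤ]
/y/ harmonizes with /o/ ([+back]) → [u]

[ozɤgɤgdu]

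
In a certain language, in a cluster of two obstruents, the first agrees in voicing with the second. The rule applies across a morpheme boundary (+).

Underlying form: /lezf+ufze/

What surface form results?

/z/ before /f/ (voiceless) → [s]
/f/ before /z/ (voiced) → [v]

[lesf+uvze]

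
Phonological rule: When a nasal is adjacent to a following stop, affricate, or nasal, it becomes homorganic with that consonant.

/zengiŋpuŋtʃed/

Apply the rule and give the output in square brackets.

/n/ before /g/ (velar) → [ŋ]
/ŋ/ before /p/ (labial) → [m]
/ŋ/ before /tʃ/ (palatal) → [ɲ]

[zeŋgimpuɲtʃed]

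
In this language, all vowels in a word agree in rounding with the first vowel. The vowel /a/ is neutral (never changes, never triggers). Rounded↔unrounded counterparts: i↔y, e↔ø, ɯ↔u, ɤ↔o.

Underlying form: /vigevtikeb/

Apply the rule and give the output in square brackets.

no segment meets the rule's conditions; no change.

[vigevtikeb]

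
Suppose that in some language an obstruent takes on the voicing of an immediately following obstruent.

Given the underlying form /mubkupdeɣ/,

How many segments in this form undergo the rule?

2

/b/ before /k/ (voiceless) → [p]
/p/ before /d/ (voiced) → [b]
2 segments change.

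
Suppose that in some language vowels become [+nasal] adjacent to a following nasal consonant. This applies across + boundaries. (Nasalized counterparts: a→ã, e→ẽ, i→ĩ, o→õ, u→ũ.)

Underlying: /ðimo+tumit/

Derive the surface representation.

/i/ before nasal /m/ → [ĩ]
/u/ before nasal /m/ → [ũ]

[ðĩmo+tũmit]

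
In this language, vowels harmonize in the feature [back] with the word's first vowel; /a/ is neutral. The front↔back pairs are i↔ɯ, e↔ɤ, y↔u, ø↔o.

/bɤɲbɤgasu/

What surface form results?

[bɤɲbɤgasu]

no segment meets the rule's conditions; no change.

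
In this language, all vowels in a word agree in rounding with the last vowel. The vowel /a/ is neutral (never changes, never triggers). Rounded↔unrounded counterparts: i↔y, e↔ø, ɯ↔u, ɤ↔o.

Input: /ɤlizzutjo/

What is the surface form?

/ɤ/ harmonizes with /o/ ([+round]) → [o]
/i/ harmonizes with /o/ ([+round]) → [y]

[olyzzutjo]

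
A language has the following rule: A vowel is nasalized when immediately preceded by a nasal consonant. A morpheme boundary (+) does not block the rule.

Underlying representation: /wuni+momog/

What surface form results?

/i/ after nasal /n/ → [ĩ]
/o/ after nasal /m/ → [õ]
/o/ after nasal /m/ → [õ]

[wunĩ+mõmõg]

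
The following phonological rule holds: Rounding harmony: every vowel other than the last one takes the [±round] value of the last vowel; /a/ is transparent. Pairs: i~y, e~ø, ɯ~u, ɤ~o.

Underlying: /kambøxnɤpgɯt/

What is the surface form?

/ø/ harmonizes with /ɯ/ ([-round]) → [e]

[kambexnɤpgɯt]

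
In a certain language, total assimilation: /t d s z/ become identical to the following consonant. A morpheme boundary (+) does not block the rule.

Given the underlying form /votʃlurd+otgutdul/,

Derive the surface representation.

[votʃlurd+ogguddul]

/t/ before /g/ → [g] (total assimilation)
/t/ before /d/ → [d] (total assimilation)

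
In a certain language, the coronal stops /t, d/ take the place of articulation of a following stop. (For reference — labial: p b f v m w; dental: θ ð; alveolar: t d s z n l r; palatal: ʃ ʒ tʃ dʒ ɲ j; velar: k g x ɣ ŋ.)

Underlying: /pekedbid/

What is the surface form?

/d/ before /b/ (labial) → [b]

[pekebbid]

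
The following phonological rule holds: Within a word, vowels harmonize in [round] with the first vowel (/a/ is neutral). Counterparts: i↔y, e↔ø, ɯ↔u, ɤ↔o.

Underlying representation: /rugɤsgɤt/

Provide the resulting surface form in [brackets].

[rugosgot]

/ɤ/ harmonizes with /u/ ([+round]) → [o]
/ɤ/ harmonizes with /u/ ([+round]) → [o]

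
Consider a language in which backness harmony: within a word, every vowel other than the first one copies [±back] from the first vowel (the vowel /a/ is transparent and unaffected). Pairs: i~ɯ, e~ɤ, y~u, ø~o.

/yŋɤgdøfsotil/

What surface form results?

/ɤ/ harmonizes with /y/ ([-back]) → [e]
/o/ harmonizes with /y/ ([-back]) → [ø]

[yŋegdøfsøtil]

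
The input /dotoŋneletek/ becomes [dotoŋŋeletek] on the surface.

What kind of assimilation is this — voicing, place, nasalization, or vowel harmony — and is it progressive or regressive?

/n/→[ŋ].
Each target copies a feature from the preceding segment, so the direction is progressive.

place assimilation, progressive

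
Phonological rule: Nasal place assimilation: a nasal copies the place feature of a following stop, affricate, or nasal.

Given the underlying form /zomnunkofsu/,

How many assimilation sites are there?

2

/m/ before /n/ (alveolar) → [n]
/n/ before /k/ (velar) → [ŋ]
2 segments change.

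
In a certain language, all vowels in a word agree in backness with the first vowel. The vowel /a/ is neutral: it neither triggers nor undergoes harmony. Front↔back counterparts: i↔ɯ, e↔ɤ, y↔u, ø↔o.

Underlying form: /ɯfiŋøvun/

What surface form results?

[ɯfɯŋovun]

/i/ harmonizes with /ɯ/ ([+back]) → [ɯ]
/ø/ harmonizes with /ɯ/ ([+back]) → [o]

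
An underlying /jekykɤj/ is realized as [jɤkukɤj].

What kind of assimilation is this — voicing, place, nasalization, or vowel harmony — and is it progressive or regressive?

/e/→[ɤ] /y/→[u].
Vowels agree with the last vowel, so the harmony is regressive.

vowel harmony, regressive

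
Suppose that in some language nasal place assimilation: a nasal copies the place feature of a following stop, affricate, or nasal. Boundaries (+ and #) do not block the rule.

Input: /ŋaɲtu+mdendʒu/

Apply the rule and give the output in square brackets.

[ŋantu+ndeɲdʒu]

/ɲ/ before /t/ (alveolar) → [n]
/m/ before /d/ (alveolar) → [n]
/n/ before /dʒ/ (palatal) → [ɲ]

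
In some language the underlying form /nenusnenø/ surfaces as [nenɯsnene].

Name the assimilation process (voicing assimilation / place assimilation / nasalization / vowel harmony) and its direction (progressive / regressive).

/u/→[ɯ] /ø/→[e].
Vowels agree with the first vowel, so the harmony is progressive.

vowel harmony, progressive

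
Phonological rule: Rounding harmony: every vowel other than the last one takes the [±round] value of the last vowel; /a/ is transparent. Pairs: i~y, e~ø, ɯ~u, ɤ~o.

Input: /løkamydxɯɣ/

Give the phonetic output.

[lekamidxɯɣ]

/ø/ harmonizes with /ɯ/ ([-round]) → [e]
/y/ harmonizes with /ɯ/ ([-round]) → [i]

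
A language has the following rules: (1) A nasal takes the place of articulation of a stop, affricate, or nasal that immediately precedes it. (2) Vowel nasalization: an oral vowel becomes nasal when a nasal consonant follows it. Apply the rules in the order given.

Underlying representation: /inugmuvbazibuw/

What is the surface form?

Rule 1: /m/ after /g/ (velar) → [ŋ]
After rule 1: inugŋuvbazibuw
Rule 2: /i/ before nasal /n/ → [ĩ]

[ĩnugŋuvbazibuw]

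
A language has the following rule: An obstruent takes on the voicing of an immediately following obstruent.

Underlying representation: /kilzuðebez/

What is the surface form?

[kilzuðebez]

no segment meets the rule's conditions; no change.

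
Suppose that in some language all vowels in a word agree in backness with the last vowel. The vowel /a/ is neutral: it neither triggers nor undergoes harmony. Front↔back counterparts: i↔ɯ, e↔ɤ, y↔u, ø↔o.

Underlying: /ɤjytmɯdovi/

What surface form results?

[ejytmidøvi]

/ɤ/ harmonizes with /i/ ([-back]) → [e]
/ɯ/ harmonizes with /i/ ([-back]) → [i]
/o/ harmonizes with /i/ ([-back]) → [ø]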